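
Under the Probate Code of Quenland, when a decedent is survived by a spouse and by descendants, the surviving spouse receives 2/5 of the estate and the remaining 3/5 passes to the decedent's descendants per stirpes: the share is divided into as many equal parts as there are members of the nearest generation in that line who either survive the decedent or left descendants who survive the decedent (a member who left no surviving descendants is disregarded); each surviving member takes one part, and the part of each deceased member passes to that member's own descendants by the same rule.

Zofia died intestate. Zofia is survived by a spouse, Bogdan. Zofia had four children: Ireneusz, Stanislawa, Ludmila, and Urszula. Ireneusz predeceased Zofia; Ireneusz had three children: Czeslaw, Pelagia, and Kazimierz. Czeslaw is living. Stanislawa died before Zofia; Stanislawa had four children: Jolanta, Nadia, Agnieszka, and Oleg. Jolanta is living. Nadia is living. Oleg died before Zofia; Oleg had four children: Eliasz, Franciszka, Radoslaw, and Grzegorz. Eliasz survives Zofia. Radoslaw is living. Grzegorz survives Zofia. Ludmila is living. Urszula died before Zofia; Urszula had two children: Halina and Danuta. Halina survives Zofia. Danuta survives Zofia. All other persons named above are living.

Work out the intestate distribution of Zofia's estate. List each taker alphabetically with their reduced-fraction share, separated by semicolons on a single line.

Bogdan, as surviving spouse, takes 2/5.
The remaining 3/5 passes to Zofia's descendants per stirpes.
The 3/5 is divided into 4 equal shares of 3/20 among Ireneusz, Stanislawa, Ludmila, Urszula.
Ireneusz predeceased; the 3/20 allotted to Ireneusz's branch passes to Ireneusz's issue by representation.
The 3/20 is divided into 3 equal shares of 1/20 among Czeslaw, Pelagia, Kazimierz.
Czeslaw is living and takes 1/20.
Pelagia is living and takes 1/20.
Kazimierz is living and takes 1/20.
Stanislawa predeceased; the 3/20 allotted to Stanislawa's branch passes to Stanislawa's issue by representation.
The 3/20 is divided into 4 equal shares of 3/80 among Jolanta, Nadia, Agnieszka, Oleg.
Jolanta is living and takes 3/80.
Nadia is living and takes 3/80.
Agnieszka is living and takes 3/80.
Oleg predeceased; the 3/80 allotted to Oleg's branch passes to Oleg's issue by representation.
The 3/80 is divided into 4 equal shares of 3/320 among Eliasz, Franciszka, Radoslaw, Grzegorz.
Eliasz is living and takes 3/320.
Franciszka is living and takes 3/320.
Radoslaw is living and takes 3/320.
Grzegorz is living and takes 3/320.
Ludmila is living and takes 3/20.
Urszula predeceased; the 3/20 allotted to Urszula's branch passes to Urszula's issue by representation.
The 3/20 is divided into 2 equal shares of 3/40 among Halina, Danuta.
Halina is living and takes 3/40.
Danuta is living and takes 3/40.

Agnieszka 3/80; Bogdan 2/5; Czeslaw 1/20; Danuta 3/40; Eliasz 3/320; Franciszka 3/320; Grzegorz 3/320; Halina 3/40; Jolanta 3/80; Kazimierz 1/20; Ludmila 3/20; Nadia 3/80; Pelagia 1/20; Radoslaw 3/320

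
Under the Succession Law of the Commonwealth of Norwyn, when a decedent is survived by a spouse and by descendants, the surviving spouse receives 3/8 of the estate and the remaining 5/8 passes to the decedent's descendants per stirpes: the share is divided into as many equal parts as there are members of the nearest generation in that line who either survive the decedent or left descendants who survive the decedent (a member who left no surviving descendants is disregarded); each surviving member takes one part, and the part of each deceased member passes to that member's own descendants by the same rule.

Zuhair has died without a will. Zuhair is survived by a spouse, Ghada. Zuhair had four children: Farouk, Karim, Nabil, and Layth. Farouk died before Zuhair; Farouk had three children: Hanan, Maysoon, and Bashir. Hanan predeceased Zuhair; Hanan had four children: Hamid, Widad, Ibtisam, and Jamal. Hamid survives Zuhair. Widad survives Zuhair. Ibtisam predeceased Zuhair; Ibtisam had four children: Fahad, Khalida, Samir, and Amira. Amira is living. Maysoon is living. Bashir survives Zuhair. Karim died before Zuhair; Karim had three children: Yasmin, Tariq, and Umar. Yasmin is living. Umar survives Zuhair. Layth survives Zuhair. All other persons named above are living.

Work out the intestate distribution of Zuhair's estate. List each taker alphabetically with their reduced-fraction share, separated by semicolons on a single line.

Amira 5/1536; Bashir 5/96; Fahad 5/1536; Ghada 3/8; Hamid 5/384; Jamal 5/384; Khalida 5/1536; Layth 5/32; Maysoon 5/96; Nabil 5/32; Samir 5/1536; Tariq 5/96; Umar 5/96; Widad 5/384; Yasmin 5/96

Ghada, as surviving spouse, takes 3/8.
The remaining 5/8 passes to Zuhair's descendants per stirpes.
The 5/8 is divided into 4 equal shares of 5/32 among Farouk, Karim, Nabil, Layth.
Farouk predeceased; the 5/32 allotted to Farouk's branch passes to Farouk's issue by representation.
The 5/32 is divided into 3 equal shares of 5/96 among Hanan, Maysoon, Bashir.
Hanan predeceased; the 5/96 allotted to Hanan's branch passes to Hanan's issue by representation.
The 5/96 is divided into 4 equal shares of 5/384 among Hamid, Widad, Ibtisam, Jamal.
Hamid is living and takes 5/384.
Widad is living and takes 5/384.
Ibtisam predeceased; the 5/384 allotted to Ibtisam's branch passes to Ibtisam's issue by representation.
The 5/384 is divided into 4 equal shares of 5/1536 among Fahad, Khalida, Samir, Amira.
Fahad is living and takes 5/1536.
Khalida is living and takes 5/1536.
Samir is living and takes 5/1536.
Amira is living and takes 5/1536.
Jamal is living and takes 5/384.
Maysoon is living and takes 5/96.
Bashir is living and takes 5/96.
Karim predeceased; the 5/32 allotted to Karim's branch passes to Karim's issue by representation.
The 5/32 is divided into 3 equal shares of 5/96 among Yasmin, Tariq, Umar.
Yasmin is living and takes 5/96.
Tariq is living and takes 5/96.
Umar is living and takes 5/96.
Nabil is living and takes 5/32.
Layth is living and takes 5/32.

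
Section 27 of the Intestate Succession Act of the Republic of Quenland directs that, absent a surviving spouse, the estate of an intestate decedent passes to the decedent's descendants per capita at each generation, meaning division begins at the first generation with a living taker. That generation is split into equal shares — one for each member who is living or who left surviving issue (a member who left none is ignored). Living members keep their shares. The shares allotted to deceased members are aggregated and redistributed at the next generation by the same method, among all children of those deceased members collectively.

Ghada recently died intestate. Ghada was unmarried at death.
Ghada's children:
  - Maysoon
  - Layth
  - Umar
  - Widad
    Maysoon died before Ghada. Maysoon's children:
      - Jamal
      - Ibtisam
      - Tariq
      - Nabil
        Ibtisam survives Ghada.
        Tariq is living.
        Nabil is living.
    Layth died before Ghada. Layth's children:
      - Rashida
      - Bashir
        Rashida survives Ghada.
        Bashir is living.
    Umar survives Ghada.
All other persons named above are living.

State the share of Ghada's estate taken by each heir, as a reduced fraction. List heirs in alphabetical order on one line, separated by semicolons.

There is no surviving spouse, so the entire estate passes to Ghada's descendants per capita at each generation.
At generation 1 (Maysoon, Layth, Umar, Widad) there are 4 shares of (1)/4 = 1/4 each.
Living: Umar and Widad — each takes 1/4.
Deceased: Maysoon and Layth. Their combined 1/2 is pooled and carried to generation 2.
At generation 2 (Jamal, Ibtisam, Tariq, Nabil, Rashida, Bashir) there are 6 shares of (1/2)/6 = 1/12 each.
Living: Jamal, Ibtisam, Tariq, Nabil, Rashida, and Bashir — each takes 1/12.

Bashir 1/12; Ibtisam 1/12; Jamal 1/12; Nabil 1/12; Rashida 1/12; Tariq 1/12; Umar 1/4; Widad 1/4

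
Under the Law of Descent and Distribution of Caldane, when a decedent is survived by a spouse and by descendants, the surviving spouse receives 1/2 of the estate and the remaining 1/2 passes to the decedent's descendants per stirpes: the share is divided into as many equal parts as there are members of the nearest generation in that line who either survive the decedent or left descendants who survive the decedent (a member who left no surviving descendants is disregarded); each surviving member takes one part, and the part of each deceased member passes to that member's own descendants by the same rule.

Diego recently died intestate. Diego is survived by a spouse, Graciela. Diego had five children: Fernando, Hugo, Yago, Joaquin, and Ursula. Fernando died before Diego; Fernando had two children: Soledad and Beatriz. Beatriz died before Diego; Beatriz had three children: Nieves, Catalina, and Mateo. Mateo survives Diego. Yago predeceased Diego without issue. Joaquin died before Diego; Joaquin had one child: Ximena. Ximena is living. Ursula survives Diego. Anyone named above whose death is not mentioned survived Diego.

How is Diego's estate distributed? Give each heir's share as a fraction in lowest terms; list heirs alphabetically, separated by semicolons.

Catalina 1/48; Graciela 1/2; Hugo 1/8; Mateo 1/48; Nieves 1/48; Soledad 1/16; Ursula 1/8; Ximena 1/8

Graciela, as surviving spouse, takes 1/2.
The remaining 1/2 passes to Diego's descendants per stirpes.
Yago left no surviving issue, so that branch lapses and is disregarded.
The 1/2 is divided into 4 equal shares of 1/8 among Fernando, Hugo, Joaquin, Ursula.
Fernando predeceased; the 1/8 allotted to Fernando's branch passes to Fernando's issue by representation.
The 1/8 is divided into 2 equal shares of 1/16 among Soledad, Beatriz.
Soledad is living and takes 1/16.
Beatriz predeceased; the 1/16 allotted to Beatriz's branch passes to Beatriz's issue by representation.
The 1/16 is divided into 3 equal shares of 1/48 among Nieves, Catalina, Mateo.
Nieves is living and takes 1/48.
Catalina is living and takes 1/48.
Mateo is living and takes 1/48.
Hugo is living and takes 1/8.
Joaquin predeceased; the 1/8 allotted to Joaquin's branch passes to Joaquin's issue by representation.
Ximena is the sole taker at this level and receives the full 1/8.
Ursula is living and takes 1/8.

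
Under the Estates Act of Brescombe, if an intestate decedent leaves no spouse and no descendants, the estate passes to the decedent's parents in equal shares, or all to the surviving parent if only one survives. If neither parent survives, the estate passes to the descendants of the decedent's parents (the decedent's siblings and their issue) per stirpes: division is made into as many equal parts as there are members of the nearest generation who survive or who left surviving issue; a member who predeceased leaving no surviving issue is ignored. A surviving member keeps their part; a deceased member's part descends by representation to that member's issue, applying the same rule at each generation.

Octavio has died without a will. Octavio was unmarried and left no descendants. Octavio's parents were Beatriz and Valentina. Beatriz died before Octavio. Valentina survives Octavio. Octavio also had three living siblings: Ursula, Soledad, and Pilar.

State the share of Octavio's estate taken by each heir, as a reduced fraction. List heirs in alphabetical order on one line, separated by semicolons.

Valentina 1

Only one parent, Valentina, survives, so Valentina takes the entire estate. The siblings take nothing because a surviving parent has priority.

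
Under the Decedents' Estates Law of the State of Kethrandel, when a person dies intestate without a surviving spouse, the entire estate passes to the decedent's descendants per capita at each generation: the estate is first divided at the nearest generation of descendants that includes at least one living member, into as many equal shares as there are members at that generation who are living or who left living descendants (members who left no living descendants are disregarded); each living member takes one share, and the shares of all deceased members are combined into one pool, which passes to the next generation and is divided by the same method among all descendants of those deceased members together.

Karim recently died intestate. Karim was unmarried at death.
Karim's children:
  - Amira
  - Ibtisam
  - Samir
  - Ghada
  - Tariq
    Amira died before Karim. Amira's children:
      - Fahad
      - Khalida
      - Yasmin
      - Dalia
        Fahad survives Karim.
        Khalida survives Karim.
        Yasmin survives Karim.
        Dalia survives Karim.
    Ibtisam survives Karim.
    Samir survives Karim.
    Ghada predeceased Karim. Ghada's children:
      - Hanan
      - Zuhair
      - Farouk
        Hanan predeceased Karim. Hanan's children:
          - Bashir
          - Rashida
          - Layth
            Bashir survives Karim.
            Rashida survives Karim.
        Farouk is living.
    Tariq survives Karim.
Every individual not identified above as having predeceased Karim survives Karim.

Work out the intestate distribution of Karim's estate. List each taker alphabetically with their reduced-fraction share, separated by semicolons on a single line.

There is no surviving spouse, so the entire estate passes to Karim's descendants per capita at each generation.
At generation 1 (Amira, Ibtisam, Samir, Ghada, Tariq) there are 5 shares of (1)/5 = 1/5 each.
Living: Ibtisam, Samir, and Tariq — each takes 1/5.
Deceased: Amira and Ghada. Their combined 2/5 is pooled and carried to generation 2.
At generation 2 (Fahad, Khalida, Yasmin, Dalia, Hanan, Zuhair, Farouk) there are 7 shares of (2/5)/7 = 2/35 each.
Living: Fahad, Khalida, Yasmin, Dalia, Zuhair, and Farouk — each takes 2/35.
Deceased: Hanan. That 2/35 share is carried to generation 3.
At generation 3 (Bashir, Rashida, Layth) there are 3 shares of (2/35)/3 = 2/105 each.
Living: Bashir, Rashida, and Layth — each takes 2/105.

Bashir 2/105; Dalia 2/35; Fahad 2/35; Farouk 2/35; Ibtisam 1/5; Khalida 2/35; Layth 2/105; Rashida 2/105; Samir 1/5; Tariq 1/5; Yasmin 2/35; Zuhair 2/35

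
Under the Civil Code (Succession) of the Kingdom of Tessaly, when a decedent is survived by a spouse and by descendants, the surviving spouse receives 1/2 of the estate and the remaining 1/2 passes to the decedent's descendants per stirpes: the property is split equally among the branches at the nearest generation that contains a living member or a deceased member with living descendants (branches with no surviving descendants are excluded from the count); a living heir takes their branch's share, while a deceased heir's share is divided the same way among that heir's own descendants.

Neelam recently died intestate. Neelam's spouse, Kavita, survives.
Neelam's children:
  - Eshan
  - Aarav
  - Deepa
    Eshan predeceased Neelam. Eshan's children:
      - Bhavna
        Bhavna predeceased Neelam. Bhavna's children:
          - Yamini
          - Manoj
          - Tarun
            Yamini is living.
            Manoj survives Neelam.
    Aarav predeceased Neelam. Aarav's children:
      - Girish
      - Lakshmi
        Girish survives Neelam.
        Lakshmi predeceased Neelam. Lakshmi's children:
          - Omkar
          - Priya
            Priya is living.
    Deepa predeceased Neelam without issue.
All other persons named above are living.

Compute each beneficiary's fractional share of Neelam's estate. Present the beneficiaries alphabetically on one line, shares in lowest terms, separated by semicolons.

Kavita, as surviving spouse, takes 1/2.
The remaining 1/2 passes to Neelam's descendants per stirpes.
Deepa left no surviving issue, so that branch lapses and is disregarded.
The 1/2 is divided into 2 equal shares of 1/4 among Eshan, Aarav.
Eshan predeceased; the 1/4 allotted to Eshan's branch passes to Eshan's issue by representation.
Bhavna's line is the sole branch at this level, so the full 1/4 passes to Bhavna's issue by representation.
The 1/4 is divided into 3 equal shares of 1/12 among Yamini, Manoj, Tarun.
Yamini is living and takes 1/12.
Manoj is living and takes 1/12.
Tarun is living and takes 1/12.
Aarav predeceased; the 1/4 allotted to Aarav's branch passes to Aarav's issue by representation.
The 1/4 is divided into 2 equal shares of 1/8 among Girish, Lakshmi.
Girish is living and takes 1/8.
Lakshmi predeceased; the 1/8 allotted to Lakshmi's branch passes to Lakshmi's issue by representation.
The 1/8 is divided into 2 equal shares of 1/16 among Omkar, Priya.
Omkar is living and takes 1/16.
Priya is living and takes 1/16.

Girish 1/8; Kavita 1/2; Manoj 1/12; Omkar 1/16; Priya 1/16; Tarun 1/12; Yamini 1/12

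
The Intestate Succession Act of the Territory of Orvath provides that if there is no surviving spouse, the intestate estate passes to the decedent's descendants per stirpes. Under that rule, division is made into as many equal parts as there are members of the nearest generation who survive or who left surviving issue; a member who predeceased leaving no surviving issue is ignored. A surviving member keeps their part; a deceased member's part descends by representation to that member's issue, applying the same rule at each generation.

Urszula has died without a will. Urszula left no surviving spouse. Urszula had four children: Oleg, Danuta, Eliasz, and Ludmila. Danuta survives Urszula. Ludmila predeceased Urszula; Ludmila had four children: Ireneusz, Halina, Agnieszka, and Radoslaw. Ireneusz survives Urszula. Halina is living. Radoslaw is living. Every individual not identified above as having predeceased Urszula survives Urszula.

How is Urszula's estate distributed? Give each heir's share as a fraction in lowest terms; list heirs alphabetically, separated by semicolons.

Agnieszka 1/16; Danuta 1/4; Eliasz 1/4; Halina 1/16; Ireneusz 1/16; Oleg 1/4; Radoslaw 1/16

There is no surviving spouse, so the entire estate passes to Urszula's descendants per stirpes.
The estate is divided into 4 equal shares of 1/4 among Oleg, Danuta, Eliasz, Ludmila.
Oleg is living and takes 1/4.
Danuta is living and takes 1/4.
Eliasz is living and takes 1/4.
Ludmila predeceased; the 1/4 allotted to Ludmila's branch passes to Ludmila's issue by representation.
The 1/4 is divided into 4 equal shares of 1/16 among Ireneusz, Halina, Agnieszka, Radoslaw.
Ireneusz is living and takes 1/16.
Halina is living and takes 1/16.
Agnieszka is living and takes 1/16.
Radoslaw is living and takes 1/16.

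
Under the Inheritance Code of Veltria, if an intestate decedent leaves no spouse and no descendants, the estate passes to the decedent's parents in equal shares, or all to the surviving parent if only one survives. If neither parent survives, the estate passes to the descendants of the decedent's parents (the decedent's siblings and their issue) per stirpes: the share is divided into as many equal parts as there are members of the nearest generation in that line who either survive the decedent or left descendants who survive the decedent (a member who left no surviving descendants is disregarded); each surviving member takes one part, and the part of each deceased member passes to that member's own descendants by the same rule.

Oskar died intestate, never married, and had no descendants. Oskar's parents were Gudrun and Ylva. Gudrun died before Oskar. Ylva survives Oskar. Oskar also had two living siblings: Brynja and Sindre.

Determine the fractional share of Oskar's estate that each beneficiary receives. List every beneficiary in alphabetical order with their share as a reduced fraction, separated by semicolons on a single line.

Only one parent, Ylva, survives, so Ylva takes the entire estate. The siblings take nothing because a surviving parent has priority.

Ylva 1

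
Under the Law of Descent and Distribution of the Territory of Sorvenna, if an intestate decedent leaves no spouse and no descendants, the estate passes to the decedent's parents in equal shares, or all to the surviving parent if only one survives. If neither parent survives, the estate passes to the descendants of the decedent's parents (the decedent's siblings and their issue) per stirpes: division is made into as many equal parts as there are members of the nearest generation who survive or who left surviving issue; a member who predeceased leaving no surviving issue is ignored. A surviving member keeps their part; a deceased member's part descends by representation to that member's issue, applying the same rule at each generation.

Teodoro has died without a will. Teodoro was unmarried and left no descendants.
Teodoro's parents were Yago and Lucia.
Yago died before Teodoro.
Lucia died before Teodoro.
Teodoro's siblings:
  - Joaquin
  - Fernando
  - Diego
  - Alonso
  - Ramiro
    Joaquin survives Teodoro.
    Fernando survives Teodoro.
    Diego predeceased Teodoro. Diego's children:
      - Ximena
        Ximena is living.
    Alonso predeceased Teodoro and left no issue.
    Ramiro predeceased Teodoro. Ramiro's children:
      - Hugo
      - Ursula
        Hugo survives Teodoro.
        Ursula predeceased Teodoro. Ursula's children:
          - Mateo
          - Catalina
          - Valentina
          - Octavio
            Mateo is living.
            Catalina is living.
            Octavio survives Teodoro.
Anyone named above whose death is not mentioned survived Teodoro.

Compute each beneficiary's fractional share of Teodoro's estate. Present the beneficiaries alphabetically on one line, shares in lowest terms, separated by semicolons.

Neither parent survives and there are no descendants, so the estate passes to Teodoro's siblings and their issue per stirpes.
Alonso left no surviving issue, so that branch lapses and is disregarded.
The estate is divided into 4 equal shares of 1/4 among Joaquin, Fernando, Diego, Ramiro.
Joaquin is living and takes 1/4.
Fernando is living and takes 1/4.
Diego predeceased; the 1/4 allotted to Diego's branch passes to Diego's issue by representation.
Ximena is the sole taker at this level and receives the full 1/4.
Ramiro predeceased; the 1/4 allotted to Ramiro's branch passes to Ramiro's issue by representation.
The 1/4 is divided into 2 equal shares of 1/8 among Hugo, Ursula.
Hugo is living and takes 1/8.
Ursula predeceased; the 1/8 allotted to Ursula's branch passes to Ursula's issue by representation.
The 1/8 is divided into 4 equal shares of 1/32 among Mateo, Catalina, Valentina, Octavio.
Mateo is living and takes 1/32.
Catalina is living and takes 1/32.
Valentina is living and takes 1/32.
Octavio is living and takes 1/32.

Catalina 1/32; Fernando 1/4; Hugo 1/8; Joaquin 1/4; Mateo 1/32; Octavio 1/32; Valentina 1/32; Ximena 1/4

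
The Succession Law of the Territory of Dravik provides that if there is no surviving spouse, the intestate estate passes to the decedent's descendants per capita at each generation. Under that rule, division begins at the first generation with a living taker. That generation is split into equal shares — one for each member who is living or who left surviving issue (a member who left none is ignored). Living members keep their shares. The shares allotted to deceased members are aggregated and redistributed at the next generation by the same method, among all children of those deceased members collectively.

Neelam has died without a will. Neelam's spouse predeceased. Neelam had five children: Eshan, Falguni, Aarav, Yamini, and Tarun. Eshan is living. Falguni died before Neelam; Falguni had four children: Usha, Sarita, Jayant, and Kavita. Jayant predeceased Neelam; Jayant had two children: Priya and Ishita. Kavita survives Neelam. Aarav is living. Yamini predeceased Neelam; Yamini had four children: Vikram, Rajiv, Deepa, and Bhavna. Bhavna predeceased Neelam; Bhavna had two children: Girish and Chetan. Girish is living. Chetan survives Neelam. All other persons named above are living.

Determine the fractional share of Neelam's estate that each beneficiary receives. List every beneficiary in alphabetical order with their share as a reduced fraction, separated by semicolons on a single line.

Aarav 1/5; Chetan 1/40; Deepa 1/20; Eshan 1/5; Girish 1/40; Ishita 1/40; Kavita 1/20; Priya 1/40; Rajiv 1/20; Sarita 1/20; Tarun 1/5; Usha 1/20; Vikram 1/20

There is no surviving spouse, so the entire estate passes to Neelam's descendants per capita at each generation.
At generation 1 (Eshan, Falguni, Aarav, Yamini, Tarun) there are 5 shares of (1)/5 = 1/5 each.
Living: Eshan, Aarav, and Tarun — each takes 1/5.
Deceased: Falguni and Yamini. Their combined 2/5 is pooled and carried to generation 2.
At generation 2 (Usha, Sarita, Jayant, Kavita, Vikram, Rajiv, Deepa, Bhavna) there are 8 shares of (2/5)/8 = 1/20 each.
Living: Usha, Sarita, Kavita, Vikram, Rajiv, and Deepa — each takes 1/20.
Deceased: Jayant and Bhavna. Their combined 1/10 is pooled and carried to generation 3.
At generation 3 (Priya, Ishita, Girish, Chetan) there are 4 shares of (1/10)/4 = 1/40 each.
Living: Priya, Ishita, Girish, and Chetan — each takes 1/40.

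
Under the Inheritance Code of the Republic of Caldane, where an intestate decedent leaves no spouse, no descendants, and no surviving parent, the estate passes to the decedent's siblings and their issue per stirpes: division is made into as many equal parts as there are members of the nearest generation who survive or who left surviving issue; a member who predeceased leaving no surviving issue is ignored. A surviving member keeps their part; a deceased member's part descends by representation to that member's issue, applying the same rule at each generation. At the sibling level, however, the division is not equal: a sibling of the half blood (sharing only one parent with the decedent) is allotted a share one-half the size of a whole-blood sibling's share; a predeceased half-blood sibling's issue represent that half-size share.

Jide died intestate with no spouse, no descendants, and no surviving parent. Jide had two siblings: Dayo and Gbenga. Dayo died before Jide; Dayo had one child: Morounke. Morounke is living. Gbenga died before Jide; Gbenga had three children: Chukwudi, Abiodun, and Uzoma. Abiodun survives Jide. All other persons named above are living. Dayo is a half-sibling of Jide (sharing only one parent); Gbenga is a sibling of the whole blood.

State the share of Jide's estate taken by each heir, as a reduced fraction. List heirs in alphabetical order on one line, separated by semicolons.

Abiodun 2/9; Chukwudi 2/9; Morounke 1/3; Uzoma 2/9

No spouse, descendants, or parent survives, so the estate passes to Jide's siblings per stirpes.
Half-blood siblings count for one-half the weight of whole-blood siblings at the initial division.
Dividing 1 in proportion to weights (total weight 3/2): Dayo (weight 1/2) → 1/3; Gbenga (weight 1) → 2/3.
Dayo predeceased; the 1/3 allotted to Dayo's branch passes to Dayo's issue by representation.
Morounke is the sole taker at this level and receives the full 1/3.
Gbenga predeceased; the 2/3 allotted to Gbenga's branch passes to Gbenga's issue by representation.
The 2/3 is divided into 3 equal shares of 2/9 among Chukwudi, Abiodun, Uzoma.
Chukwudi is living and takes 2/9.
Abiodun is living and takes 2/9.
Uzoma is living and takes 2/9.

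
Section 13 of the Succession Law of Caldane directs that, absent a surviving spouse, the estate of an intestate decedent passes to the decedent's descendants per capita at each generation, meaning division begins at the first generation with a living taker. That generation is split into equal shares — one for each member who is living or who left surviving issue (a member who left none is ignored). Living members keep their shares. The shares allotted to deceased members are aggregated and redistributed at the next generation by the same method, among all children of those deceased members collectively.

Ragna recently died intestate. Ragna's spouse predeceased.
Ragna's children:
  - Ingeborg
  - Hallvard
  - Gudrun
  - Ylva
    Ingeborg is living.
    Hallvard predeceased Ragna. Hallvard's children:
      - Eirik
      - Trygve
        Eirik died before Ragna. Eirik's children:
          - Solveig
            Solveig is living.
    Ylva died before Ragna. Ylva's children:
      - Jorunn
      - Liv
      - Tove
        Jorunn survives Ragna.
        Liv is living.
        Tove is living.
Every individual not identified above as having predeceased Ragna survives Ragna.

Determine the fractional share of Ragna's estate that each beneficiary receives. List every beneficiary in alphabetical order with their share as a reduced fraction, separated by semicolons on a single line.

Gudrun 1/4; Ingeborg 1/4; Jorunn 1/10; Liv 1/10; Solveig 1/10; Tove 1/10; Trygve 1/10

There is no surviving spouse, so the entire estate passes to Ragna's descendants per capita at each generation.
At generation 1 (Ingeborg, Hallvard, Gudrun, Ylva) there are 4 shares of (1)/4 = 1/4 each.
Living: Ingeborg and Gudrun — each takes 1/4.
Deceased: Hallvard and Ylva. Their combined 1/2 is pooled and carried to generation 2.
At generation 2 (Eirik, Trygve, Jorunn, Liv, Tove) there are 5 shares of (1/2)/5 = 1/10 each.
Living: Trygve, Jorunn, Liv, and Tove — each takes 1/10.
Deceased: Eirik. That 1/10 share is carried to generation 3.
At generation 3 (Solveig) there are 1 shares of (1/10)/1 = 1/10 each.
Living: Solveig — each takes 1/10.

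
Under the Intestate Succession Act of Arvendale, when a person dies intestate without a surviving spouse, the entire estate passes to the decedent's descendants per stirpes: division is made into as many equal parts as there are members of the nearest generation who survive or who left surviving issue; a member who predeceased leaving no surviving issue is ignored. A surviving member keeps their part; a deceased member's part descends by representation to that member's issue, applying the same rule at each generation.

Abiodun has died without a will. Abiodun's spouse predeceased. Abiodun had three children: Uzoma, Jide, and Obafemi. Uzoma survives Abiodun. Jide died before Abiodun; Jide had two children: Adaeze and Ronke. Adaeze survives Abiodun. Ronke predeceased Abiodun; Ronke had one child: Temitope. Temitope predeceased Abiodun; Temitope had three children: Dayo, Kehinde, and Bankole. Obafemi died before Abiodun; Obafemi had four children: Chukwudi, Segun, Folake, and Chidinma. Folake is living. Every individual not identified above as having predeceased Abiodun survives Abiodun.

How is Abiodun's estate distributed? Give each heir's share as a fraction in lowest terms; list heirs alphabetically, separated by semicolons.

Adaeze 1/6; Bankole 1/18; Chidinma 1/12; Chukwudi 1/12; Dayo 1/18; Folake 1/12; Kehinde 1/18; Segun 1/12; Uzoma 1/3

There is no surviving spouse, so the entire estate passes to Abiodun's descendants per stirpes.
The estate is divided into 3 equal shares of 1/3 among Uzoma, Jide, Obafemi.
Uzoma is living and takes 1/3.
Jide predeceased; the 1/3 allotted to Jide's branch passes to Jide's issue by representation.
The 1/3 is divided into 2 equal shares of 1/6 among Adaeze, Ronke.
Adaeze is living and takes 1/6.
Ronke predeceased; the 1/6 allotted to Ronke's branch passes to Ronke's issue by representation.
Temitope's line is the sole branch at this level, so the full 1/6 passes to Temitope's issue by representation.
The 1/6 is divided into 3 equal shares of 1/18 among Dayo, Kehinde, Bankole.
Dayo is living and takes 1/18.
Kehinde is living and takes 1/18.
Bankole is living and takes 1/18.
Obafemi predeceased; the 1/3 allotted to Obafemi's branch passes to Obafemi's issue by representation.
The 1/3 is divided into 4 equal shares of 1/12 among Chukwudi, Segun, Folake, Chidinma.
Chukwudi is living and takes 1/12.
Segun is living and takes 1/12.
Folake is living and takes 1/12.
Chidinma is living and takes 1/12.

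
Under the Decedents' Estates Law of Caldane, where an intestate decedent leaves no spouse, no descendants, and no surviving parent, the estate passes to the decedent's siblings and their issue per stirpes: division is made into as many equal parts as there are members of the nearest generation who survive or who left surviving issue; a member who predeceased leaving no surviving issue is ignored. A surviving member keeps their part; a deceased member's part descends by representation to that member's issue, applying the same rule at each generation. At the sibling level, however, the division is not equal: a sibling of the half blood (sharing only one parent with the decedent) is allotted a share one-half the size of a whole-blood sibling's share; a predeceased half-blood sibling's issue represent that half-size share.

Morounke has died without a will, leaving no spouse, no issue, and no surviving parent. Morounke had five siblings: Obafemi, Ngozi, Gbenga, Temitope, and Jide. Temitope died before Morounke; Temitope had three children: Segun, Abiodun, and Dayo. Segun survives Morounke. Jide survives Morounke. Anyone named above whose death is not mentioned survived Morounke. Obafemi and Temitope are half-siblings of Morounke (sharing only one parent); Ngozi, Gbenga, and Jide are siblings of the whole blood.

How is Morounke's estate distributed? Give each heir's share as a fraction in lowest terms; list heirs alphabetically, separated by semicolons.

No spouse, descendants, or parent survives, so the estate passes to Morounke's siblings per stirpes.
Half-blood siblings count for one-half the weight of whole-blood siblings at the initial division.
Dividing 1 in proportion to weights (total weight 4): Obafemi (weight 1/2) → 1/8; Ngozi (weight 1) → 1/4; Gbenga (weight 1) → 1/4; Temitope (weight 1/2) → 1/8; Jide (weight 1) → 1/4.
Obafemi is living and takes 1/8.
Ngozi is living and takes 1/4.
Gbenga is living and takes 1/4.
Temitope predeceased; the 1/8 allotted to Temitope's branch passes to Temitope's issue by representation.
The 1/8 is divided into 3 equal shares of 1/24 among Segun, Abiodun, Dayo.
Segun is living and takes 1/24.
Abiodun is living and takes 1/24.
Dayo is living and takes 1/24.
Jide is living and takes 1/4.

Abiodun 1/24; Dayo 1/24; Gbenga 1/4; Jide 1/4; Ngozi 1/4; Obafemi 1/8; Segun 1/24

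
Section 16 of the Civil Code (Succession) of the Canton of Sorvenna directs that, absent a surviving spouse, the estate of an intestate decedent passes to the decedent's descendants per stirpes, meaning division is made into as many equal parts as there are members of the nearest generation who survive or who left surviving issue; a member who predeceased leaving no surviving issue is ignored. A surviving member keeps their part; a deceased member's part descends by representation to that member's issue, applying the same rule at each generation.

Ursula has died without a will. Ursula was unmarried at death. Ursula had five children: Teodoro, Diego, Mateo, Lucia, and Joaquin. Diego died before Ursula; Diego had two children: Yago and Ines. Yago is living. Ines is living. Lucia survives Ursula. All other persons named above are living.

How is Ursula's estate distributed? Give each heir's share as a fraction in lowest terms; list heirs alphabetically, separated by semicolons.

There is no surviving spouse, so the entire estate passes to Ursula's descendants per stirpes.
The estate is divided into 5 equal shares of 1/5 among Teodoro, Diego, Mateo, Lucia, Joaquin.
Teodoro is living and takes 1/5.
Diego predeceased; the 1/5 allotted to Diego's branch passes to Diego's issue by representation.
The 1/5 is divided into 2 equal shares of 1/10 among Yago, Ines.
Yago is living and takes 1/10.
Ines is living and takes 1/10.
Mateo is living and takes 1/5.
Lucia is living and takes 1/5.
Joaquin is living and takes 1/5.

Ines 1/10; Joaquin 1/5; Lucia 1/5; Mateo 1/5; Teodoro 1/5; Yago 1/10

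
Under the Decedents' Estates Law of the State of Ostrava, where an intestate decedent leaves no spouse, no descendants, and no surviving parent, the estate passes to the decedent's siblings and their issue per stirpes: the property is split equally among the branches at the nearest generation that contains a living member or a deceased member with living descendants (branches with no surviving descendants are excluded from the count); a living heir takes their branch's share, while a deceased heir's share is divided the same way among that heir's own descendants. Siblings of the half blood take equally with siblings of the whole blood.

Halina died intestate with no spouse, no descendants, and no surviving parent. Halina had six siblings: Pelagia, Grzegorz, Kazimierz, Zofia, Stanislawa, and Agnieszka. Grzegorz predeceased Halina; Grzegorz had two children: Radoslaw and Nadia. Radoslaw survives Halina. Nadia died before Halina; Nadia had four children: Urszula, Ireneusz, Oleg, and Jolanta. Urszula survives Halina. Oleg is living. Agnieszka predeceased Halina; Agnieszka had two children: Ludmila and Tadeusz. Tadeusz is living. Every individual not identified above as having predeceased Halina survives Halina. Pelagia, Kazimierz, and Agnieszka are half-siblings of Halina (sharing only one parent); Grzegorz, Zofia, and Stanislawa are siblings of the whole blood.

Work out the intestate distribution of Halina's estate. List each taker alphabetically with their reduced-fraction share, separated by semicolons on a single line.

No spouse, descendants, or parent survives, so the estate passes to Halina's siblings per stirpes.
Half-blood and whole-blood siblings take equally under the stated rule.
The estate is divided into 6 equal shares of 1/6 among Pelagia, Grzegorz, Kazimierz, Zofia, Stanislawa, Agnieszka.
Pelagia is living and takes 1/6.
Grzegorz predeceased; the 1/6 allotted to Grzegorz's branch passes to Grzegorz's issue by representation.
The 1/6 is divided into 2 equal shares of 1/12 among Radoslaw, Nadia.
Radoslaw is living and takes 1/12.
Nadia predeceased; the 1/12 allotted to Nadia's branch passes to Nadia's issue by representation.
The 1/12 is divided into 4 equal shares of 1/48 among Urszula, Ireneusz, Oleg, Jolanta.
Urszula is living and takes 1/48.
Ireneusz is living and takes 1/48.
Oleg is living and takes 1/48.
Jolanta is living and takes 1/48.
Kazimierz is living and takes 1/6.
Zofia is living and takes 1/6.
Stanislawa is living and takes 1/6.
Agnieszka predeceased; the 1/6 allotted to Agnieszka's branch passes to Agnieszka's issue by representation.
The 1/6 is divided into 2 equal shares of 1/12 among Ludmila, Tadeusz.
Ludmila is living and takes 1/12.
Tadeusz is living and takes 1/12.

Ireneusz 1/48; Jolanta 1/48; Kazimierz 1/6; Ludmila 1/12; Oleg 1/48; Pelagia 1/6; Radoslaw 1/12; Stanislawa 1/6; Tadeusz 1/12; Urszula 1/48; Zofia 1/6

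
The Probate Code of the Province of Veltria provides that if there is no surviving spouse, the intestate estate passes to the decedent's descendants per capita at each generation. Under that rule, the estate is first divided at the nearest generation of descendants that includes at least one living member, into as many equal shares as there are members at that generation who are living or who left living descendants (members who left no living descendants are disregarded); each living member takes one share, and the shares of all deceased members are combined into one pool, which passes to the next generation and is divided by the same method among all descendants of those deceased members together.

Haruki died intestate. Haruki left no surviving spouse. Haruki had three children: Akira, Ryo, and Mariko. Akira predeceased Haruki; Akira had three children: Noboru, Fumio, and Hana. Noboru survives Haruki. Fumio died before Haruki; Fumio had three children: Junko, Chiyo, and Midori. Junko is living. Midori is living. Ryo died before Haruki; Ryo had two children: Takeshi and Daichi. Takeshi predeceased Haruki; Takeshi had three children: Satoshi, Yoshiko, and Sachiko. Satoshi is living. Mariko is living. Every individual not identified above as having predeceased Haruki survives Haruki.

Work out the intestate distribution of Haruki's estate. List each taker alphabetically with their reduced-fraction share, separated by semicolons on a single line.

Chiyo 2/45; Daichi 2/15; Hana 2/15; Junko 2/45; Mariko 1/3; Midori 2/45; Noboru 2/15; Sachiko 2/45; Satoshi 2/45; Yoshiko 2/45

There is no surviving spouse, so the entire estate passes to Haruki's descendants per capita at each generation.
At generation 1 (Akira, Ryo, Mariko) there are 3 shares of (1)/3 = 1/3 each.
Living: Mariko — each takes 1/3.
Deceased: Akira and Ryo. Their combined 2/3 is pooled and carried to generation 2.
At generation 2 (Noboru, Fumio, Hana, Takeshi, Daichi) there are 5 shares of (2/3)/5 = 2/15 each.
Living: Noboru, Hana, and Daichi — each takes 2/15.
Deceased: Fumio and Takeshi. Their combined 4/15 is pooled and carried to generation 3.
At generation 3 (Junko, Chiyo, Midori, Satoshi, Yoshiko, Sachiko) there are 6 shares of (4/15)/6 = 2/45 each.
Living: Junko, Chiyo, Midori, Satoshi, Yoshiko, and Sachiko — each takes 2/45.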